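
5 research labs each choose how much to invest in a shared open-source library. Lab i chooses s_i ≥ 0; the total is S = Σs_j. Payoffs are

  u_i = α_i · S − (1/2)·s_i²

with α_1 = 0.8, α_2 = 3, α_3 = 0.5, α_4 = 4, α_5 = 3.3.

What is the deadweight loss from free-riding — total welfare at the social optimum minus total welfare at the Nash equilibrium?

Lab i's FOC: ∂u_i/∂s_i = α_i − s_i = 0, so s_i* = α_i.
NE contributions = (0.8, 3, 0.5, 4, 3.3); S = 11.6.
W^NE = (Σα)·S − ½Σα_i² = 11.6² − ½·36.78 = 116.17.
Planner sets s_i = Σα_j = 11.6 for every i, so S^SO = 5·11.6 = 58.
W^SO = (Σα)·S^SO − ½·5·(Σα)² = (5/2)·11.6² = 336.4.
Deadweight loss = W^SO − W^NE = 220.23.

220.23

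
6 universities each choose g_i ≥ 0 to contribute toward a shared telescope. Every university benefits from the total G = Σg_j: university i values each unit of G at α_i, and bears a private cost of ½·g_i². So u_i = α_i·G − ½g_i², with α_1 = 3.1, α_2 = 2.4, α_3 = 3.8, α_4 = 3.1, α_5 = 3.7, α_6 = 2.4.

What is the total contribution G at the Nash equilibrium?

18.5

University i's FOC: ∂u_i/∂g_i = α_i − g_i = 0, so g_i* = α_i.
NE contributions = (3.1, 2.4, 3.8, 3.1, 3.7, 2.4); G = 18.5.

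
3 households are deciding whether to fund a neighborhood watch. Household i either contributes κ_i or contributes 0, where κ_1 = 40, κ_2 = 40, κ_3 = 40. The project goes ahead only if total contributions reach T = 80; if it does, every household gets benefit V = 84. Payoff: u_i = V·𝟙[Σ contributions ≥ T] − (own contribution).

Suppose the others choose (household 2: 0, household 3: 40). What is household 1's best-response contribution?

40

Others' total = 40. Contributing 40 brings total to 80 ≥ 80: gain V − κ_1 = 44.
Best response: 40.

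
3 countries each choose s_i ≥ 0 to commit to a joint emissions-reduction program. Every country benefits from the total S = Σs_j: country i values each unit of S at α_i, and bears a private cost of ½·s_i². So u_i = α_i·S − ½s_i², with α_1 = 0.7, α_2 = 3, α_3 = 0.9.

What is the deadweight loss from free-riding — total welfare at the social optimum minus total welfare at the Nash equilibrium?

15.73

Country i's FOC: ∂u_i/∂s_i = α_i − s_i = 0, so s_i* = α_i.
NE contributions = (0.7, 3, 0.9); S = 4.6.
W^NE = (Σα)·S − ½Σα_i² = 4.6² − ½·10.3 = 16.01.
Planner sets s_i = Σα_j = 4.6 for every i, so S^SO = 3·4.6 = 13.8.
W^SO = (Σα)·S^SO − ½·3·(Σα)² = (3/2)·4.6² = 31.74.
Deadweight loss = W^SO − W^NE = 15.73.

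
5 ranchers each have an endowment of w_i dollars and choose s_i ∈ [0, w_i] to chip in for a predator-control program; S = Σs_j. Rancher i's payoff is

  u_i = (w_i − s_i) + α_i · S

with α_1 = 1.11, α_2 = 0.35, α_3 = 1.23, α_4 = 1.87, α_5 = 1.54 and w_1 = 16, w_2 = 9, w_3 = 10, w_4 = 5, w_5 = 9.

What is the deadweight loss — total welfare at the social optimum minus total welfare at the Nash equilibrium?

∂u_i/∂s_i = α_i − 1, so rancher i contributes w_i if α_i > 1, else 0.
α_i > 1 for i ∈ {1, 3, 4, 5}; NE contributions (16, 0, 10, 5, 9), S = 40.
W^NE = Σw_i − S^NE + (Σα_i)·S^NE = 49 + 5.1·40 = 253.
Planner: ∂(Σu_j)/∂s_i = Σα_j − 1 = 5.1 > 0, so everyone contributes w_i; S^SO = 49, W^SO = 49 + 5.1·49 = 298.9.
Deadweight loss = 45.9.

45.9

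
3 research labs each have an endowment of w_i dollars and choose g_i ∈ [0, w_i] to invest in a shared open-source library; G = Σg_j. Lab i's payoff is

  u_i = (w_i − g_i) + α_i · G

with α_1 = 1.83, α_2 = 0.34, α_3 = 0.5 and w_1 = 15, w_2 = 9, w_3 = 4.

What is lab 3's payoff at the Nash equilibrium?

∂u_i/∂g_i = α_i − 1, so lab i contributes w_i if α_i > 1, else 0.
α_i > 1 for i ∈ {1}; NE contributions (15, 0, 0), G = 15.
u_3 = (4 − 0) + 0.5·15 = 11.5.

11.5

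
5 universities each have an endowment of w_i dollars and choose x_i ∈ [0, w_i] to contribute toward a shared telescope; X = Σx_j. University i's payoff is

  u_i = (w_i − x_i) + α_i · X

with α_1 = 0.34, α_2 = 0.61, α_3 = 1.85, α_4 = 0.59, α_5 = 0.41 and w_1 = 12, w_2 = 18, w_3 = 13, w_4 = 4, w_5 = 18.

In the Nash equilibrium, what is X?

13

∂u_i/∂x_i = α_i − 1, so university i contributes w_i if α_i > 1, else 0.
α_i > 1 for i ∈ {3}; NE contributions (0, 0, 13, 0, 0), X = 13.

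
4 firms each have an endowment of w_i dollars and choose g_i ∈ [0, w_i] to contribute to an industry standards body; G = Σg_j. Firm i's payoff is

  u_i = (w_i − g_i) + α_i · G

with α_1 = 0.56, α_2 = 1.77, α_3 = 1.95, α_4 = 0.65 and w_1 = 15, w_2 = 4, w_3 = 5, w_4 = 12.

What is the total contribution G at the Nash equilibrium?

9

∂u_i/∂g_i = α_i − 1, so firm i contributes w_i if α_i > 1, else 0.
α_i > 1 for i ∈ {2, 3}; NE contributions (0, 4, 5, 0), G = 9.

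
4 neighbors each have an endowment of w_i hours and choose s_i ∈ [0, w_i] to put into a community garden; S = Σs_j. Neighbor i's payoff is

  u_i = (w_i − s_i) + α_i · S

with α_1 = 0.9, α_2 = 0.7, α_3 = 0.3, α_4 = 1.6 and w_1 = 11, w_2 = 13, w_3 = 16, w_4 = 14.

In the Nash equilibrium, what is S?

14

∂u_i/∂s_i = α_i − 1, so neighbor i contributes w_i if α_i > 1, else 0.
α_i > 1 for i ∈ {4}; NE contributions (0, 0, 0, 14), S = 14.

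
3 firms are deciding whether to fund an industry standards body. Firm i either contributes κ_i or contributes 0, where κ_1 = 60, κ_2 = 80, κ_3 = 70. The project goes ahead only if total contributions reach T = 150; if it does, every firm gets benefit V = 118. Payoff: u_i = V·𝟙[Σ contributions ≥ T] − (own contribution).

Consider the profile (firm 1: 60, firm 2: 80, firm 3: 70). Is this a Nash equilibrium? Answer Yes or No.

No

Total = 210 ≥ 150: provided.
Firm 1 (pledges 60, payoff 58): dropping to 0 → total 150, payoff 118. Profitable deviation.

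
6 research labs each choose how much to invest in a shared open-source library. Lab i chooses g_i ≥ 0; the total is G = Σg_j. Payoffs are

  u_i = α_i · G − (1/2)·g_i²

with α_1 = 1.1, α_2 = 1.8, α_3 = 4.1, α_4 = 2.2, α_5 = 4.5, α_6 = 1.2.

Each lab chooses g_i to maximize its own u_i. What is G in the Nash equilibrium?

Lab i's FOC: ∂u_i/∂g_i = α_i − g_i = 0, so g_i* = α_i.
NE contributions = (1.1, 1.8, 4.1, 2.2, 4.5, 1.2); G = 14.9.

14.9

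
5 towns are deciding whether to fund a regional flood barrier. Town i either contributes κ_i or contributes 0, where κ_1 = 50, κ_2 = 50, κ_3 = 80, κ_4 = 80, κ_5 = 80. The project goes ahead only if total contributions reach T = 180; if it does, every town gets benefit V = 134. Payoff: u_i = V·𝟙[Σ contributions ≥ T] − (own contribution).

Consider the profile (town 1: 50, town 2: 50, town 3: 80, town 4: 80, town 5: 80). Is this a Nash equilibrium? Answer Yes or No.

Total = 340 ≥ 180: provided.
Town 1 (pledges 50, payoff 84): dropping to 0 → total 290, payoff 134. Profitable deviation.

No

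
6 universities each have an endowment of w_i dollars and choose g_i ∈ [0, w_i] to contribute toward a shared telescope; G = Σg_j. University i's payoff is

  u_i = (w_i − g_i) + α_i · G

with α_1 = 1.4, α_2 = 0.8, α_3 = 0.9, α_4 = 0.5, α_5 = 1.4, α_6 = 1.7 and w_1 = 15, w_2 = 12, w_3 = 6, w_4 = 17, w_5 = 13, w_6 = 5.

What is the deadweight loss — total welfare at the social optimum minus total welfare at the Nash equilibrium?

∂u_i/∂g_i = α_i − 1, so university i contributes w_i if α_i > 1, else 0.
α_i > 1 for i ∈ {1, 5, 6}; NE contributions (15, 0, 0, 0, 13, 5), G = 33.
W^NE = Σw_i − G^NE + (Σα_i)·G^NE = 68 + 5.7·33 = 256.1.
Planner: ∂(Σu_j)/∂g_i = Σα_j − 1 = 5.7 > 0, so everyone contributes w_i; G^SO = 68, W^SO = 68 + 5.7·68 = 455.6.
Deadweight loss = 199.5.

199.5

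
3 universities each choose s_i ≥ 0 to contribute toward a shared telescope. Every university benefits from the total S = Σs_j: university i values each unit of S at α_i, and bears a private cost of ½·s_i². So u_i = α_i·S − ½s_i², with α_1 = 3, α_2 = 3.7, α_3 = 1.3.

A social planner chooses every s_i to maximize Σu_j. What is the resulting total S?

Planner FOC: ∂(Σu_j)/∂s_i = (Σα_j) − s_i = 0, so s_i^SO = Σα_j = 8 for every i; S^SO = 24.

24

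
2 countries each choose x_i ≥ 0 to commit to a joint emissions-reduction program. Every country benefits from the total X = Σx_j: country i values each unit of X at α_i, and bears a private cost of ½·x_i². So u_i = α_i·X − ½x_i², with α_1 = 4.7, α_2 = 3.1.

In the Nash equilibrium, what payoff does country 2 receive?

Country i's FOC: ∂u_i/∂x_i = α_i − x_i = 0, so x_i* = α_i.
NE contributions = (4.7, 3.1); X = 7.8.
u_2 = α_2·X − ½·(x_2)² = 3.1·7.8 − ½·3.1² = 19.375.

19.375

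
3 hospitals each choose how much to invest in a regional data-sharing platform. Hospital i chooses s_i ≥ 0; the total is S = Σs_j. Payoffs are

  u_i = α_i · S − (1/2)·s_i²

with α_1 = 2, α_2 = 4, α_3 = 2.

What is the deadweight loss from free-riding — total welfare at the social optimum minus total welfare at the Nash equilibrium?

44

Hospital i's FOC: ∂u_i/∂s_i = α_i − s_i = 0, so s_i* = α_i.
NE contributions = (2, 4, 2); S = 8.
W^NE = (Σα)·S − ½Σα_i² = 8² − ½·24 = 52.
Planner sets s_i = Σα_j = 8 for every i, so S^SO = 3·8 = 24.
W^SO = (Σα)·S^SO − ½·3·(Σα)² = (3/2)·8² = 96.
Deadweight loss = W^SO − W^NE = 44.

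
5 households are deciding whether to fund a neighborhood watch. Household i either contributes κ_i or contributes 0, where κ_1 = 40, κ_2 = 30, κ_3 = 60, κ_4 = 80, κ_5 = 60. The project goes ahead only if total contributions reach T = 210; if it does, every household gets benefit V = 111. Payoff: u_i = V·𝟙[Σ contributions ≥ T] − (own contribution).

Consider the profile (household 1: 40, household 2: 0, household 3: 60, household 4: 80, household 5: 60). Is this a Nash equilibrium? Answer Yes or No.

Total = 240 ≥ 210: provided.
Household 1 (pledges 40, payoff 71): dropping to 0 → total 200, payoff 0. No gain.
Household 2 (pledges 0, payoff 111): pledging 30 → total 270, payoff 81. No gain.
Household 3 (pledges 60, payoff 51): dropping to 0 → total 180, payoff 0. No gain.
Household 4 (pledges 80, payoff 31): dropping to 0 → total 160, payoff 0. No gain.
Household 5 (pledges 60, payoff 51): dropping to 0 → total 180, payoff 0. No gain.

Yes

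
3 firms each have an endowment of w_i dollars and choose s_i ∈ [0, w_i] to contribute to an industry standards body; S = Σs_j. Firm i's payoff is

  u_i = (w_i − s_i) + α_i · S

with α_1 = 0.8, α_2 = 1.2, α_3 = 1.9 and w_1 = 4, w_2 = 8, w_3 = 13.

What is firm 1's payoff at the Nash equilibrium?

∂u_i/∂s_i = α_i − 1, so firm i contributes w_i if α_i > 1, else 0.
α_i > 1 for i ∈ {2, 3}; NE contributions (0, 8, 13), S = 21.
u_1 = (4 − 0) + 0.8·21 = 20.8.

20.8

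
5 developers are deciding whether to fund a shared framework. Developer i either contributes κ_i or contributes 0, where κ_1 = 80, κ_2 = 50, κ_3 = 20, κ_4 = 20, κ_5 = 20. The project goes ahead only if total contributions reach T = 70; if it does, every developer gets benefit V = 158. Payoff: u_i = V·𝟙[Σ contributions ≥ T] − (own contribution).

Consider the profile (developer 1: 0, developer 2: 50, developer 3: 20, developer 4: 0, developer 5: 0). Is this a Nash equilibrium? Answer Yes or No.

Yes

Total = 70 ≥ 70: provided.
Developer 1 (pledges 0, payoff 158): pledging 80 → total 150, payoff 78. No gain.
Developer 2 (pledges 50, payoff 108): dropping to 0 → total 20, payoff 0. No gain.
Developer 3 (pledges 20, payoff 138): dropping to 0 → total 50, payoff 0. No gain.
Developer 4 (pledges 0, payoff 158): pledging 20 → total 90, payoff 138. No gain.
Developer 5 (pledges 0, payoff 158): pledging 20 → total 90, payoff 138. No gain.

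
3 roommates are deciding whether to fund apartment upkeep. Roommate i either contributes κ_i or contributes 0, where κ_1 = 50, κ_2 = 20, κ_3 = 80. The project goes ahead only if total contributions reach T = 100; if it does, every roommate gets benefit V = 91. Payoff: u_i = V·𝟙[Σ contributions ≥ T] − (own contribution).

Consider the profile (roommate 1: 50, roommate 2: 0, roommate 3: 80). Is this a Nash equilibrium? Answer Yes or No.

Yes

Total = 130 ≥ 100: provided.
Roommate 1 (pledges 50, payoff 41): dropping to 0 → total 80, payoff 0. No gain.
Roommate 2 (pledges 0, payoff 91): pledging 20 → total 150, payoff 71. No gain.
Roommate 3 (pledges 80, payoff 11): dropping to 0 → total 50, payoff 0. No gain.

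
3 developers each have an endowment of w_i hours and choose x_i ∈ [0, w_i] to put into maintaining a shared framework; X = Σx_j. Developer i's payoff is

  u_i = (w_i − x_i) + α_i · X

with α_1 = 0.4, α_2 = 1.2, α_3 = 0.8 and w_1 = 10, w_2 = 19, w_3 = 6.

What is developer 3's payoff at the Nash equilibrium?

∂u_i/∂x_i = α_i − 1, so developer i contributes w_i if α_i > 1, else 0.
α_i > 1 for i ∈ {2}; NE contributions (0, 19, 0), X = 19.
u_3 = (6 − 0) + 0.8·19 = 21.2.

21.2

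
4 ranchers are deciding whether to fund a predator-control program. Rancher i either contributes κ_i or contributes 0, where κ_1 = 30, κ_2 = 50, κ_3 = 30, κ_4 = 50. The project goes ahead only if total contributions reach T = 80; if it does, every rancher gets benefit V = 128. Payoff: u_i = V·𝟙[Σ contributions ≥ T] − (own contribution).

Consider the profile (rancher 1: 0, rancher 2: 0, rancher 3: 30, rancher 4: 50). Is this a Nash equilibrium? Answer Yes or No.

Total = 80 ≥ 80: provided.
Rancher 1 (pledges 0, payoff 128): pledging 30 → total 110, payoff 98. No gain.
Rancher 2 (pledges 0, payoff 128): pledging 50 → total 130, payoff 78. No gain.
Rancher 3 (pledges 30, payoff 98): dropping to 0 → total 50, payoff 0. No gain.
Rancher 4 (pledges 50, payoff 78): dropping to 0 → total 30, payoff 0. No gain.

Yes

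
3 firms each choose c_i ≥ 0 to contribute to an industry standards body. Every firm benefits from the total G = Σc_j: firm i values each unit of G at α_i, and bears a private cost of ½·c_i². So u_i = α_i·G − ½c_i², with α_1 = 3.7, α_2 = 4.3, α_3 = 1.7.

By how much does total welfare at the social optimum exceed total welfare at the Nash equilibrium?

64.58

Firm i's FOC: ∂u_i/∂c_i = α_i − c_i = 0, so c_i* = α_i.
NE contributions = (3.7, 4.3, 1.7); G = 9.7.
W^NE = (Σα)·G − ½Σα_i² = 9.7² − ½·35.07 = 76.555.
Planner sets c_i = Σα_j = 9.7 for every i, so G^SO = 3·9.7 = 29.1.
W^SO = (Σα)·G^SO − ½·3·(Σα)² = (3/2)·9.7² = 141.135.
Deadweight loss = W^SO − W^NE = 64.58.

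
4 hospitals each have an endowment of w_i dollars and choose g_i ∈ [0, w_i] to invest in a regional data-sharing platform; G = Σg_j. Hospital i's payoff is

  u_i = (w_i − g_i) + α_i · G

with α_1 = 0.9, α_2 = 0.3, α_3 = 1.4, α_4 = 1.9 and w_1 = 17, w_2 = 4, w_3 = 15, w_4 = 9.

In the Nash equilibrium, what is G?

∂u_i/∂g_i = α_i − 1, so hospital i contributes w_i if α_i > 1, else 0.
α_i > 1 for i ∈ {3, 4}; NE contributions (0, 0, 15, 9), G = 24.

24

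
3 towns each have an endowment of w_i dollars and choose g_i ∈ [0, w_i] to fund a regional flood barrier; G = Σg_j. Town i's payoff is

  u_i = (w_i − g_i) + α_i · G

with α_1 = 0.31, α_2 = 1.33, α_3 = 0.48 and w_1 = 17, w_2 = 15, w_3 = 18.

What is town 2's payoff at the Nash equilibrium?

∂u_i/∂g_i = α_i − 1, so town i contributes w_i if α_i > 1, else 0.
α_i > 1 for i ∈ {2}; NE contributions (0, 15, 0), G = 15.
u_2 = (15 − 15) + 1.33·15 = 19.95.

19.95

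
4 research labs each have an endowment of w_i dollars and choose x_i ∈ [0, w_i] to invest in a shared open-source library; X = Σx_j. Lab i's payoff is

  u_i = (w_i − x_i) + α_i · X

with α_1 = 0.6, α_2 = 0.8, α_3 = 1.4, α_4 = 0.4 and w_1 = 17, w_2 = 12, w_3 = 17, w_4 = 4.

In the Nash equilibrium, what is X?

17

∂u_i/∂x_i = α_i − 1, so lab i contributes w_i if α_i > 1, else 0.
α_i > 1 for i ∈ {3}; NE contributions (0, 0, 17, 0), X = 17.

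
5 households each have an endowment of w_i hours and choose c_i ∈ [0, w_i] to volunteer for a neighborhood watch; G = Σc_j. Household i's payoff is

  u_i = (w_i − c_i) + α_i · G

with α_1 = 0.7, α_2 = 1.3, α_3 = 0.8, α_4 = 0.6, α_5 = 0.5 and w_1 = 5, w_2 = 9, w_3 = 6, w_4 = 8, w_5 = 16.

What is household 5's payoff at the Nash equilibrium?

∂u_i/∂c_i = α_i − 1, so household i contributes w_i if α_i > 1, else 0.
α_i > 1 for i ∈ {2}; NE contributions (0, 9, 0, 0, 0), G = 9.
u_5 = (16 − 0) + 0.5·9 = 20.5.

20.5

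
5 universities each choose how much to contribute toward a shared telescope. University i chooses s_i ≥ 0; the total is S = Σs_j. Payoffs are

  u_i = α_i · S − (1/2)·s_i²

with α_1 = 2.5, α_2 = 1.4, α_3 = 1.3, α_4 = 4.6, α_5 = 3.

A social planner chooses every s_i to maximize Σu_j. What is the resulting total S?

Planner FOC: ∂(Σu_j)/∂s_i = (Σα_j) − s_i = 0, so s_i^SO = Σα_j = 12.8 for every i; S^SO = 64.

64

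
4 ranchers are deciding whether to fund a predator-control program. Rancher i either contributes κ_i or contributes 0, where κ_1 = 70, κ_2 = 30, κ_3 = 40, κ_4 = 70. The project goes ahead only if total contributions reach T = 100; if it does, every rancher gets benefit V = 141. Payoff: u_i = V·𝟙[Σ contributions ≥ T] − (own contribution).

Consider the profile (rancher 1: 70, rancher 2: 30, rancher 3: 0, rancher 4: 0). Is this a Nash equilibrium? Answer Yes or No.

Total = 100 ≥ 100: provided.
Rancher 1 (pledges 70, payoff 71): dropping to 0 → total 30, payoff 0. No gain.
Rancher 2 (pledges 30, payoff 111): dropping to 0 → total 70, payoff 0. No gain.
Rancher 3 (pledges 0, payoff 141): pledging 40 → total 140, payoff 101. No gain.
Rancher 4 (pledges 0, payoff 141): pledging 70 → total 170, payoff 71. No gain.

Yes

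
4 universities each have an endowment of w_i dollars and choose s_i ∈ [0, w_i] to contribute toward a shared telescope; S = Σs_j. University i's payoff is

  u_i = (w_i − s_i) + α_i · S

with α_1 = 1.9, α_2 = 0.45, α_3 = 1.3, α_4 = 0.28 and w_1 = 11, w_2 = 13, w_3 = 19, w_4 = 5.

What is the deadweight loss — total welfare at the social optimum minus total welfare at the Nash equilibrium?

52.74

∂u_i/∂s_i = α_i − 1, so university i contributes w_i if α_i > 1, else 0.
α_i > 1 for i ∈ {1, 3}; NE contributions (11, 0, 19, 0), S = 30.
W^NE = Σw_i − S^NE + (Σα_i)·S^NE = 48 + 2.93·30 = 135.9.
Planner: ∂(Σu_j)/∂s_i = Σα_j − 1 = 2.93 > 0, so everyone contributes w_i; S^SO = 48, W^SO = 48 + 2.93·48 = 188.64.
Deadweight loss = 52.74.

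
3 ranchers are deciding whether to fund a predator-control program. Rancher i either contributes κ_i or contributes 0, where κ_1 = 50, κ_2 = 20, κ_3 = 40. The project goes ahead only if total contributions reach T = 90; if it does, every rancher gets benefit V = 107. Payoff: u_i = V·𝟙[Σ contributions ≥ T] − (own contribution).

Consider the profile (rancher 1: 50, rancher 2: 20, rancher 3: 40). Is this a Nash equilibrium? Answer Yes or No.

Total = 110 ≥ 90: provided.
Rancher 1 (pledges 50, payoff 57): dropping to 0 → total 60, payoff 0. No gain.
Rancher 2 (pledges 20, payoff 87): dropping to 0 → total 90, payoff 107. Profitable deviation.

No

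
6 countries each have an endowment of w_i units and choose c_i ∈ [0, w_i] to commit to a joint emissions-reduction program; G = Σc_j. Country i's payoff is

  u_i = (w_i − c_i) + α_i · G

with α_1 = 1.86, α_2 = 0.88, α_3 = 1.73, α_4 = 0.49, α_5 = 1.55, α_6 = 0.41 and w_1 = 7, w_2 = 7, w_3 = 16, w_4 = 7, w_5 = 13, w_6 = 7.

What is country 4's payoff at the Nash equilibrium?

∂u_i/∂c_i = α_i − 1, so country i contributes w_i if α_i > 1, else 0.
α_i > 1 for i ∈ {1, 3, 5}; NE contributions (7, 0, 16, 0, 13, 0), G = 36.
u_4 = (7 − 0) + 0.49·36 = 24.64.

24.64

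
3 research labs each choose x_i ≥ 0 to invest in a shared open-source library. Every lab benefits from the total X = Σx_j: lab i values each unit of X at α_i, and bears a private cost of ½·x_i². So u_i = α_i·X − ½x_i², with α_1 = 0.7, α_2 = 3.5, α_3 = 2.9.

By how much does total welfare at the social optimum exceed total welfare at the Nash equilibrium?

Lab i's FOC: ∂u_i/∂x_i = α_i − x_i = 0, so x_i* = α_i.
NE contributions = (0.7, 3.5, 2.9); X = 7.1.
W^NE = (Σα)·X − ½Σα_i² = 7.1² − ½·21.15 = 39.835.
Planner sets x_i = Σα_j = 7.1 for every i, so X^SO = 3·7.1 = 21.3.
W^SO = (Σα)·X^SO − ½·3·(Σα)² = (3/2)·7.1² = 75.615.
Deadweight loss = W^SO − W^NE = 35.78.

35.78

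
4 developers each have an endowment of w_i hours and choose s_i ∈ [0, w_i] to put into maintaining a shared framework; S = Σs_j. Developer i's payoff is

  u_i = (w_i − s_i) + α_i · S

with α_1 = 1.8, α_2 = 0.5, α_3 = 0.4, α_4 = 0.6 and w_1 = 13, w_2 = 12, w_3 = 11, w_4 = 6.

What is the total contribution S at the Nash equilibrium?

∂u_i/∂s_i = α_i − 1, so developer i contributes w_i if α_i > 1, else 0.
α_i > 1 for i ∈ {1}; NE contributions (13, 0, 0, 0), S = 13.

13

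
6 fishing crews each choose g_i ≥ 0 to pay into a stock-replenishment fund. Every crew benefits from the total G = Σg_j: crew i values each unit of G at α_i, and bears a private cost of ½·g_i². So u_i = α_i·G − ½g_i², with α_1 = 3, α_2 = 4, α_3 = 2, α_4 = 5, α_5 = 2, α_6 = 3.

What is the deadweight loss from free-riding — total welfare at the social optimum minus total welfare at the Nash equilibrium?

755.5

Crew i's FOC: ∂u_i/∂g_i = α_i − g_i = 0, so g_i* = α_i.
NE contributions = (3, 4, 2, 5, 2, 3); G = 19.
W^NE = (Σα)·G − ½Σα_i² = 19² − ½·67 = 327.5.
Planner sets g_i = Σα_j = 19 for every i, so G^SO = 6·19 = 114.
W^SO = (Σα)·G^SO − ½·6·(Σα)² = (6/2)·19² = 1083.
Deadweight loss = W^SO − W^NE = 755.5.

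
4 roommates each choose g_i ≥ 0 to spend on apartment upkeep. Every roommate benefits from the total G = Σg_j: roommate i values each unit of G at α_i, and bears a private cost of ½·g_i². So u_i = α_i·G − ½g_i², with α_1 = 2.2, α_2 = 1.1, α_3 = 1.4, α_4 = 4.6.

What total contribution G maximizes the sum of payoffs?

37.2

Planner FOC: ∂(Σu_j)/∂g_i = (Σα_j) − g_i = 0, so g_i^SO = Σα_j = 9.3 for every i; G^SO = 37.2.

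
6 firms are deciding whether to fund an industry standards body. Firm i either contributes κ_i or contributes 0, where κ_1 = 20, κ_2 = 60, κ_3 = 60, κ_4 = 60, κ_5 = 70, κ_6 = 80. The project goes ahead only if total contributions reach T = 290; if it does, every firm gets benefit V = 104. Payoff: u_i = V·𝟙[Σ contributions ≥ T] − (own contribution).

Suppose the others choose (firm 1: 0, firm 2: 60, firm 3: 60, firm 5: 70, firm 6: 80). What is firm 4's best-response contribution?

Others' total = 270. Contributing 60 brings total to 330 ≥ 290: gain V − κ_4 = 44.
Best response: 60.

60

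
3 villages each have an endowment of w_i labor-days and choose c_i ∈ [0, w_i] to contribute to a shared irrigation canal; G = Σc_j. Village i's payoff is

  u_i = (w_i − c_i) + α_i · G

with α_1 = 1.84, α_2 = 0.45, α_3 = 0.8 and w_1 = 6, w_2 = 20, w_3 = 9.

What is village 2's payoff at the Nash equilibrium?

∂u_i/∂c_i = α_i − 1, so village i contributes w_i if α_i > 1, else 0.
α_i > 1 for i ∈ {1}; NE contributions (6, 0, 0), G = 6.
u_2 = (20 − 0) + 0.45·6 = 22.7.

22.7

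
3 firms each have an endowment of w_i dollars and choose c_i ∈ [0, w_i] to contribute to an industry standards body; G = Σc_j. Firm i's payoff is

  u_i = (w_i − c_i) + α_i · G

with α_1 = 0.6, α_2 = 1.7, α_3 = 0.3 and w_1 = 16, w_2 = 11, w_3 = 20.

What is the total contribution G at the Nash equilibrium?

∂u_i/∂c_i = α_i − 1, so firm i contributes w_i if α_i > 1, else 0.
α_i > 1 for i ∈ {2}; NE contributions (0, 11, 0), G = 11.

11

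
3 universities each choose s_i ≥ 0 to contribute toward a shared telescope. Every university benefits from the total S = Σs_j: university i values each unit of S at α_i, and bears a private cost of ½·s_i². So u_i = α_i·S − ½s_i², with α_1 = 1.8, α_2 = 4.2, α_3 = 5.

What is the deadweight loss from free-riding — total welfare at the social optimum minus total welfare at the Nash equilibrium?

University i's FOC: ∂u_i/∂s_i = α_i − s_i = 0, so s_i* = α_i.
NE contributions = (1.8, 4.2, 5); S = 11.
W^NE = (Σα)·S − ½Σα_i² = 11² − ½·45.88 = 98.06.
Planner sets s_i = Σα_j = 11 for every i, so S^SO = 3·11 = 33.
W^SO = (Σα)·S^SO − ½·3·(Σα)² = (3/2)·11² = 181.5.
Deadweight loss = W^SO − W^NE = 83.44.

83.44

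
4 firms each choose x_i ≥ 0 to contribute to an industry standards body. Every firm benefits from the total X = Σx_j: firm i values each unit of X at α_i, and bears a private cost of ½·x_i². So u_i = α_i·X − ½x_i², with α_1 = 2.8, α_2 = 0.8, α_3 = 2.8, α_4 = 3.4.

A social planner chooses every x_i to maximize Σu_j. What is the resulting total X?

Planner FOC: ∂(Σu_j)/∂x_i = (Σα_j) − x_i = 0, so x_i^SO = Σα_j = 9.8 for every i; X^SO = 39.2.

39.2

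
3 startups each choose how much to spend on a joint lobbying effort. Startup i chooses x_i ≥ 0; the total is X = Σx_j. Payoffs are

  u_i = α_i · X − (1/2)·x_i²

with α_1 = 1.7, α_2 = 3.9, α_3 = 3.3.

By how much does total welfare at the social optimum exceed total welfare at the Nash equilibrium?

54.1

Startup i's FOC: ∂u_i/∂x_i = α_i − x_i = 0, so x_i* = α_i.
NE contributions = (1.7, 3.9, 3.3); X = 8.9.
W^NE = (Σα)·X − ½Σα_i² = 8.9² − ½·28.99 = 64.715.
Planner sets x_i = Σα_j = 8.9 for every i, so X^SO = 3·8.9 = 26.7.
W^SO = (Σα)·X^SO − ½·3·(Σα)² = (3/2)·8.9² = 118.815.
Deadweight loss = W^SO − W^NE = 54.1.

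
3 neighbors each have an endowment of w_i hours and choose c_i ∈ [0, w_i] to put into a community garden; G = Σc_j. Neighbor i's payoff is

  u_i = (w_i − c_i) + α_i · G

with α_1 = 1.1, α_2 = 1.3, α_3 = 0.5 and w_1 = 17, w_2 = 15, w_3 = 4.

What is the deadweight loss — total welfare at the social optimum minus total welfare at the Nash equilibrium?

∂u_i/∂c_i = α_i − 1, so neighbor i contributes w_i if α_i > 1, else 0.
α_i > 1 for i ∈ {1, 2}; NE contributions (17, 15, 0), G = 32.
W^NE = Σw_i − G^NE + (Σα_i)·G^NE = 36 + 1.9·32 = 96.8.
Planner: ∂(Σu_j)/∂c_i = Σα_j − 1 = 1.9 > 0, so everyone contributes w_i; G^SO = 36, W^SO = 36 + 1.9·36 = 104.4.
Deadweight loss = 7.6.

7.6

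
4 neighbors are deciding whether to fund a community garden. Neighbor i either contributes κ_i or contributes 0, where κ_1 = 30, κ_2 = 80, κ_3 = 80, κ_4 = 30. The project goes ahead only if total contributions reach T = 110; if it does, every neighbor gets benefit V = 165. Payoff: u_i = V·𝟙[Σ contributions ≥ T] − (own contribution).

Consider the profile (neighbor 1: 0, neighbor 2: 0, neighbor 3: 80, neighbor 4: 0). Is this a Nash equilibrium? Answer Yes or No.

Total = 80 < 110: not provided.
Neighbor 1 (pledges 0, payoff 0): pledging 30 → total 110, payoff 135. Profitable deviation.

No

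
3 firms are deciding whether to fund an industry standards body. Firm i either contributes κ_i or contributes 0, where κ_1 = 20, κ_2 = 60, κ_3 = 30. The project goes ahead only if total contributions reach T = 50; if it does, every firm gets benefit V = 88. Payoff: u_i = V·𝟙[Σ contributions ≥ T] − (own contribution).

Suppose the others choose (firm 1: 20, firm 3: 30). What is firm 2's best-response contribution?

Others' total = 50 ≥ 50; contributing adds cost 60 for no extra benefit.
Best response: 0.

0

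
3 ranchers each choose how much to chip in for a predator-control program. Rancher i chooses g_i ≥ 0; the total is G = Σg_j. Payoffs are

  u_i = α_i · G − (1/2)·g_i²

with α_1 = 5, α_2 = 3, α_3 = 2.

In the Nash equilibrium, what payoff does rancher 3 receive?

Rancher i's FOC: ∂u_i/∂g_i = α_i − g_i = 0, so g_i* = α_i.
NE contributions = (5, 3, 2); G = 10.
u_3 = α_3·G − ½·(g_3)² = 2·10 − ½·2² = 18.

18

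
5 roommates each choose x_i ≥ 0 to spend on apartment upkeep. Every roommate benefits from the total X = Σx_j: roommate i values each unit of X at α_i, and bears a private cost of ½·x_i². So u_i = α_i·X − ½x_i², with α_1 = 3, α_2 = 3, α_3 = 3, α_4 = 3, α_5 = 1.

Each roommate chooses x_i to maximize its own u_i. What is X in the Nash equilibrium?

Roommate i's FOC: ∂u_i/∂x_i = α_i − x_i = 0, so x_i* = α_i.
NE contributions = (3, 3, 3, 3, 1); X = 13.

13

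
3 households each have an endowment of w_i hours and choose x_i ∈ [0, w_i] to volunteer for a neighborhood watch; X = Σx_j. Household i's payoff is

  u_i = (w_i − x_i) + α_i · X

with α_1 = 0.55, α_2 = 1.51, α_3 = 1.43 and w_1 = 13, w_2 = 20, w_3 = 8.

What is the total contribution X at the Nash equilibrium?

∂u_i/∂x_i = α_i − 1, so household i contributes w_i if α_i > 1, else 0.
α_i > 1 for i ∈ {2, 3}; NE contributions (0, 20, 8), X = 28.

28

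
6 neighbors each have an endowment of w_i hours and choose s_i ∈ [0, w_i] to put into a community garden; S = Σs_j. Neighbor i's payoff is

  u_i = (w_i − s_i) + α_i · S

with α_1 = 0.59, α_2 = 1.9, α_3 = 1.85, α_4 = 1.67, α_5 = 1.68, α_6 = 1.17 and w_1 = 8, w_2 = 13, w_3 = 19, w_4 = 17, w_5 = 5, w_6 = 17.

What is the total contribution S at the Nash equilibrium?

71

∂u_i/∂s_i = α_i − 1, so neighbor i contributes w_i if α_i > 1, else 0.
α_i > 1 for i ∈ {2, 3, 4, 5, 6}; NE contributions (0, 13, 19, 17, 5, 17), S = 71.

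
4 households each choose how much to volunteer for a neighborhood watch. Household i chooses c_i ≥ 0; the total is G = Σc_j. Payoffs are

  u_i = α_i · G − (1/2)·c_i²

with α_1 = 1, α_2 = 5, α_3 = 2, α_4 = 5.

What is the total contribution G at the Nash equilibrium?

13

Household i's FOC: ∂u_i/∂c_i = α_i − c_i = 0, so c_i* = α_i.
NE contributions = (1, 5, 2, 5); G = 13.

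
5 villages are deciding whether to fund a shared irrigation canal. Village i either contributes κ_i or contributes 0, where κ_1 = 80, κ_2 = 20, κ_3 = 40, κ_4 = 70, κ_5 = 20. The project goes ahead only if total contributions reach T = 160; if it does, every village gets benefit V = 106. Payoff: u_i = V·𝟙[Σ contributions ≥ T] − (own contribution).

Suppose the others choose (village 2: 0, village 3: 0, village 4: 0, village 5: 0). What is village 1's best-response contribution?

Others' total = 0. Even contributing 80 gives 80 < 160: no benefit either way.
Best response: 0.

0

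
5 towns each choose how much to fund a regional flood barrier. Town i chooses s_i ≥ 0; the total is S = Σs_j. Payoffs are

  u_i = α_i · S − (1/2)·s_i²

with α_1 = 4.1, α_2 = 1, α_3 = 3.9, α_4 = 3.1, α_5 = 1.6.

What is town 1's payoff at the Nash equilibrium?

Town i's FOC: ∂u_i/∂s_i = α_i − s_i = 0, so s_i* = α_i.
NE contributions = (4.1, 1, 3.9, 3.1, 1.6); S = 13.7.
u_1 = α_1·S − ½·(s_1)² = 4.1·13.7 − ½·4.1² = 47.765.

47.765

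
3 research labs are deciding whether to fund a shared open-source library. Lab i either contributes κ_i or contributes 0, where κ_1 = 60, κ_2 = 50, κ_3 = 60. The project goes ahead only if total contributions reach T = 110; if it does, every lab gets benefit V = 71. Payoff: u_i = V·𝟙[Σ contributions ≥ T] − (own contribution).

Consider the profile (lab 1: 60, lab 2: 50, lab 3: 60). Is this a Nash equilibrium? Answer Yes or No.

Total = 170 ≥ 110: provided.
Lab 1 (pledges 60, payoff 11): dropping to 0 → total 110, payoff 71. Profitable deviation.

No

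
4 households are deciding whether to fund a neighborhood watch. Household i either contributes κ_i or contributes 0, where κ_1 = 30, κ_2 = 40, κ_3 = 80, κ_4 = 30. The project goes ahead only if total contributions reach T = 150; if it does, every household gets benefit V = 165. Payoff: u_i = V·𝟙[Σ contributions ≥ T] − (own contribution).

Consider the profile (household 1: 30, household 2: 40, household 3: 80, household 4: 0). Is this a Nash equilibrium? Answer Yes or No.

Total = 150 ≥ 150: provided.
Household 1 (pledges 30, payoff 135): dropping to 0 → total 120, payoff 0. No gain.
Household 2 (pledges 40, payoff 125): dropping to 0 → total 110, payoff 0. No gain.
Household 3 (pledges 80, payoff 85): dropping to 0 → total 70, payoff 0. No gain.
Household 4 (pledges 0, payoff 165): pledging 30 → total 180, payoff 135. No gain.

Yes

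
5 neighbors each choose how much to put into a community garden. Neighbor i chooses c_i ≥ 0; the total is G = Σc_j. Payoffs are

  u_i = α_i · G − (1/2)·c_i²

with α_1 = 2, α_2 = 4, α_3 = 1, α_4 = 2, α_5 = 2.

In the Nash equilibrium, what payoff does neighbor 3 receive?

Neighbor i's FOC: ∂u_i/∂c_i = α_i − c_i = 0, so c_i* = α_i.
NE contributions = (2, 4, 1, 2, 2); G = 11.
u_3 = α_3·G − ½·(c_3)² = 1·11 − ½·1² = 10.5.

10.5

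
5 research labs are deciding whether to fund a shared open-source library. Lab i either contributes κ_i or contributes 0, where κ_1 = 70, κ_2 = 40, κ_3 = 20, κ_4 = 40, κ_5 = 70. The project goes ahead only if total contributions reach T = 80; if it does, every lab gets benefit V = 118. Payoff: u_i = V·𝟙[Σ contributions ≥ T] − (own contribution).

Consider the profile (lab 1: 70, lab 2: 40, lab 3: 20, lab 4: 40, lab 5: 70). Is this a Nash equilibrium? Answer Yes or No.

No

Total = 240 ≥ 80: provided.
Lab 1 (pledges 70, payoff 48): dropping to 0 → total 170, payoff 118. Profitable deviation.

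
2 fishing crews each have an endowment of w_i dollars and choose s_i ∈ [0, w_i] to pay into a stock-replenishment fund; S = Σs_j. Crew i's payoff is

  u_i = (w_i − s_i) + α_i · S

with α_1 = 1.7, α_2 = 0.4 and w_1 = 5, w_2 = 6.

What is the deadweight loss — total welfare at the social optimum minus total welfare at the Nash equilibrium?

∂u_i/∂s_i = α_i − 1, so crew i contributes w_i if α_i > 1, else 0.
α_i > 1 for i ∈ {1}; NE contributions (5, 0), S = 5.
W^NE = Σw_i − S^NE + (Σα_i)·S^NE = 11 + 1.1·5 = 16.5.
Planner: ∂(Σu_j)/∂s_i = Σα_j − 1 = 1.1 > 0, so everyone contributes w_i; S^SO = 11, W^SO = 11 + 1.1·11 = 23.1.
Deadweight loss = 6.6.

6.6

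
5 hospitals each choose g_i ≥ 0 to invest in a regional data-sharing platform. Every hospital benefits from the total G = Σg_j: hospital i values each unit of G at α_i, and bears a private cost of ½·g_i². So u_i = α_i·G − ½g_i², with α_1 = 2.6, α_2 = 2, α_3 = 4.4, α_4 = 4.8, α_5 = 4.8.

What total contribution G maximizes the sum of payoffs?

Planner FOC: ∂(Σu_j)/∂g_i = (Σα_j) − g_i = 0, so g_i^SO = Σα_j = 18.6 for every i; G^SO = 93.

93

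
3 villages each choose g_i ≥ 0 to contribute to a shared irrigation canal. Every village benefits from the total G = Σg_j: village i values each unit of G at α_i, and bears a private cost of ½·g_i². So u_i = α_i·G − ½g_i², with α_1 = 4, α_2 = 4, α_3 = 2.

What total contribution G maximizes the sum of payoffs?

Planner FOC: ∂(Σu_j)/∂g_i = (Σα_j) − g_i = 0, so g_i^SO = Σα_j = 10 for every i; G^SO = 30.

30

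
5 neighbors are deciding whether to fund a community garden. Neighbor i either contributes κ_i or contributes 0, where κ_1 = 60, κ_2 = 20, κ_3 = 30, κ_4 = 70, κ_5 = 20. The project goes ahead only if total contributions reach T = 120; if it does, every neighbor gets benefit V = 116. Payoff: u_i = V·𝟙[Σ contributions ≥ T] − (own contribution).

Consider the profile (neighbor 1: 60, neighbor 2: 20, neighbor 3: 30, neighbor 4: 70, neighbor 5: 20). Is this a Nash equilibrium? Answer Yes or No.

Total = 200 ≥ 120: provided.
Neighbor 1 (pledges 60, payoff 56): dropping to 0 → total 140, payoff 116. Profitable deviation.

No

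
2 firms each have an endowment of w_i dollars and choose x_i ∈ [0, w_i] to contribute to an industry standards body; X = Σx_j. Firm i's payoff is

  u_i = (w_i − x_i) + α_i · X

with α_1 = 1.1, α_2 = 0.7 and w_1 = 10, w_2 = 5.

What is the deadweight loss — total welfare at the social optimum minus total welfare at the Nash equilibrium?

4

∂u_i/∂x_i = α_i − 1, so firm i contributes w_i if α_i > 1, else 0.
α_i > 1 for i ∈ {1}; NE contributions (10, 0), X = 10.
W^NE = Σw_i − X^NE + (Σα_i)·X^NE = 15 + 0.8·10 = 23.
Planner: ∂(Σu_j)/∂x_i = Σα_j − 1 = 0.8 > 0, so everyone contributes w_i; X^SO = 15, W^SO = 15 + 0.8·15 = 27.
Deadweight loss = 4.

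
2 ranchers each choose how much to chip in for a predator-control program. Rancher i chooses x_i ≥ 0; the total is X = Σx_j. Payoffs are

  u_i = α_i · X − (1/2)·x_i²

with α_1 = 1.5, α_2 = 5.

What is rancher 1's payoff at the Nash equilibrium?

8.625

Rancher i's FOC: ∂u_i/∂x_i = α_i − x_i = 0, so x_i* = α_i.
NE contributions = (1.5, 5); X = 6.5.
u_1 = α_1·X − ½·(x_1)² = 1.5·6.5 − ½·1.5² = 8.625.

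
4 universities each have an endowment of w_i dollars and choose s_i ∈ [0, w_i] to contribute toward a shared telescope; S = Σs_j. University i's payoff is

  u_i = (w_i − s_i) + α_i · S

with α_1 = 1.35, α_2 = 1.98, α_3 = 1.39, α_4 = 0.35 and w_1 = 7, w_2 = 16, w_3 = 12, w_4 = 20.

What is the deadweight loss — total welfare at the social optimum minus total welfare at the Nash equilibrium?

81.4

∂u_i/∂s_i = α_i − 1, so university i contributes w_i if α_i > 1, else 0.
α_i > 1 for i ∈ {1, 2, 3}; NE contributions (7, 16, 12, 0), S = 35.
W^NE = Σw_i − S^NE + (Σα_i)·S^NE = 55 + 4.07·35 = 197.45.
Planner: ∂(Σu_j)/∂s_i = Σα_j − 1 = 4.07 > 0, so everyone contributes w_i; S^SO = 55, W^SO = 55 + 4.07·55 = 278.85.
Deadweight loss = 81.4.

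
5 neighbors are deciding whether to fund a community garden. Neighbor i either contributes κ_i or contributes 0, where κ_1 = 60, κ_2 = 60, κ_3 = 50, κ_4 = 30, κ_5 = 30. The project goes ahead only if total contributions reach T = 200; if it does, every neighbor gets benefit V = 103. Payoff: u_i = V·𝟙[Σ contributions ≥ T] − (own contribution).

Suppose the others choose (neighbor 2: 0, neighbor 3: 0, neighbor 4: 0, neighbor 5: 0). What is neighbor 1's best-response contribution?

0

Others' total = 0. Even contributing 60 gives 60 < 200: no benefit either way.
Best response: 0.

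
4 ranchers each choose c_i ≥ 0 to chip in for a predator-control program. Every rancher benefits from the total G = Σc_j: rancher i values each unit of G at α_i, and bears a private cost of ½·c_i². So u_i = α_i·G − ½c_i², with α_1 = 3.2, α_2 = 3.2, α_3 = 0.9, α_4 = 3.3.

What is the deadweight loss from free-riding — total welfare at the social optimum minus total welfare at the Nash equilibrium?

128.45

Rancher i's FOC: ∂u_i/∂c_i = α_i − c_i = 0, so c_i* = α_i.
NE contributions = (3.2, 3.2, 0.9, 3.3); G = 10.6.
W^NE = (Σα)·G − ½Σα_i² = 10.6² − ½·32.18 = 96.27.
Planner sets c_i = Σα_j = 10.6 for every i, so G^SO = 4·10.6 = 42.4.
W^SO = (Σα)·G^SO − ½·4·(Σα)² = (4/2)·10.6² = 224.72.
Deadweight loss = W^SO − W^NE = 128.45.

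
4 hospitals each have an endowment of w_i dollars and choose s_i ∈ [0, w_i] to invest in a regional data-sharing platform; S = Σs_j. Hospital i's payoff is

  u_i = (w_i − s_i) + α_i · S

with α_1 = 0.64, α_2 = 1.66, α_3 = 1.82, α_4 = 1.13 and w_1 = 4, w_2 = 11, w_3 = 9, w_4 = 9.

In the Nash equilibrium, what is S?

29

∂u_i/∂s_i = α_i − 1, so hospital i contributes w_i if α_i > 1, else 0.
α_i > 1 for i ∈ {2, 3, 4}; NE contributions (0, 11, 9, 9), S = 29.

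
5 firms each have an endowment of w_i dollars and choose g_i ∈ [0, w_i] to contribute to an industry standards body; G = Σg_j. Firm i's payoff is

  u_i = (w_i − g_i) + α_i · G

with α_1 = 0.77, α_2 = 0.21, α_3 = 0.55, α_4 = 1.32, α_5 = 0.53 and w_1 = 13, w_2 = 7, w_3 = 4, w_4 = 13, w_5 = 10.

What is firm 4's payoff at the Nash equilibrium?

17.16

∂u_i/∂g_i = α_i − 1, so firm i contributes w_i if α_i > 1, else 0.
α_i > 1 for i ∈ {4}; NE contributions (0, 0, 0, 13, 0), G = 13.
u_4 = (13 − 13) + 1.32·13 = 17.16.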